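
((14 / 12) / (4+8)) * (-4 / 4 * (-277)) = 1939 / 72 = 26.93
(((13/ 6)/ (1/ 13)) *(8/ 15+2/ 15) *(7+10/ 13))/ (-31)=-1313/ 279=-4.71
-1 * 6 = -6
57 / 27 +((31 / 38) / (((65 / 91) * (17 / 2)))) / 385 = 1687954 / 799425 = 2.11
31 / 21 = 1.48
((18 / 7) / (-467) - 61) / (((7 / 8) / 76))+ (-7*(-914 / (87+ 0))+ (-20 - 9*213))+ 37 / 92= -1311727239643 / 183155532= -7161.82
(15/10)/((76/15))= 45/152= 0.30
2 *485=970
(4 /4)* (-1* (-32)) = 32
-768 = -768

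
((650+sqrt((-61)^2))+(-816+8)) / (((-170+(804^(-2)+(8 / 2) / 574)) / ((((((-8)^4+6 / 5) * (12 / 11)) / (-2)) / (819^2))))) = -11703407934656 / 6155931768581595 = -0.00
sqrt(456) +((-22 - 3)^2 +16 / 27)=2 * sqrt(114) +16891 / 27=646.95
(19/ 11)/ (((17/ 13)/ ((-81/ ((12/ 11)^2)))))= -89.90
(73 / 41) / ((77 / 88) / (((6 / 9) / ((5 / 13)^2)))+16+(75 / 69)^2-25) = -104420368 / 447146779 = -0.23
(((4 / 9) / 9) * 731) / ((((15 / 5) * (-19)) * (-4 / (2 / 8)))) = 731 / 18468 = 0.04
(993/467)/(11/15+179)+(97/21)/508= 70256491/3357838344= 0.02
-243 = -243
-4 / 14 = -2 / 7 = -0.29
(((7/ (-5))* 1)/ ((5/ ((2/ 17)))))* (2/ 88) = -7/ 9350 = -0.00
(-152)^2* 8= 184832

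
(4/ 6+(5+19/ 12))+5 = 49/ 4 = 12.25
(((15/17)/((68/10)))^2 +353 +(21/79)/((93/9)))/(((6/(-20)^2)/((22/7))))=317734382531500/4295401509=73970.82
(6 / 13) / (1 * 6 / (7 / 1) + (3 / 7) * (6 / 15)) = 35 / 78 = 0.45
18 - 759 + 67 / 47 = -34760 / 47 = -739.57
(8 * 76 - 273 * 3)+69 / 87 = -6096 / 29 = -210.21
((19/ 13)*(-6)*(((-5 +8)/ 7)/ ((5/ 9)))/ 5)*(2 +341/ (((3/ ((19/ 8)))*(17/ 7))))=-23684697/ 154700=-153.10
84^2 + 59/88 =620987/88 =7056.67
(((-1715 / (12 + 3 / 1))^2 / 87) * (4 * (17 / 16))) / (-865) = -2000033 / 2709180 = -0.74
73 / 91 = 0.80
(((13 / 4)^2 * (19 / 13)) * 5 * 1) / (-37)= -1235 / 592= -2.09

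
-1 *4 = -4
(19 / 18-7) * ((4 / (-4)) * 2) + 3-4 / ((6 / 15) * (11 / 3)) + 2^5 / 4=1996 / 99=20.16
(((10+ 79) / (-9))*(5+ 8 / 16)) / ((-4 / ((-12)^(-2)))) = 979 / 10368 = 0.09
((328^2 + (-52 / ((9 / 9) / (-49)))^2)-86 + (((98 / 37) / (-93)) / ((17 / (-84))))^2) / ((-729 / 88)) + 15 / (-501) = -36876928902104361893 / 46288027894743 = -796683.95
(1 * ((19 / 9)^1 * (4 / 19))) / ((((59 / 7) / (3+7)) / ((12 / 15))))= 224 / 531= 0.42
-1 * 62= -62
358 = 358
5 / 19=0.26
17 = 17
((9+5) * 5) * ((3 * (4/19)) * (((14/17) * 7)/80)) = 1029/323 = 3.19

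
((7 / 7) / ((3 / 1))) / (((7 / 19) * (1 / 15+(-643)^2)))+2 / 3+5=738006869 / 130236456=5.67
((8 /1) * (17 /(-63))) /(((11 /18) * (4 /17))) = -1156 /77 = -15.01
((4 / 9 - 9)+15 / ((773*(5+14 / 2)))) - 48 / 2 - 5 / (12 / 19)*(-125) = 13316107 / 13914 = 957.03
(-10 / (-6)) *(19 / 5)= 19 / 3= 6.33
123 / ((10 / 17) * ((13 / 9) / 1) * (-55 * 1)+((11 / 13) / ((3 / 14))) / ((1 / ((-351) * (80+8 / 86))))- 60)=-809217 / 731029942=-0.00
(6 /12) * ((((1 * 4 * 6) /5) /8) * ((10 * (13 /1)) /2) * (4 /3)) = 26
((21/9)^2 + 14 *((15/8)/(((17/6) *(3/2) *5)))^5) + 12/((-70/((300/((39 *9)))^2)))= 3859816318153/725626438992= 5.32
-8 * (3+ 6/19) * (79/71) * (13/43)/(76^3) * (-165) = 10675665/3182960104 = 0.00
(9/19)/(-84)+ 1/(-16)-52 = -110801/2128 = -52.07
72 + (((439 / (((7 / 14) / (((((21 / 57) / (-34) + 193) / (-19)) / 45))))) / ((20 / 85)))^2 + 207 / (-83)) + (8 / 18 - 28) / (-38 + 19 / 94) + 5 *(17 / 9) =5166374593524788009 / 7281764067600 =709494.92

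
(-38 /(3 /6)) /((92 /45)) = -37.17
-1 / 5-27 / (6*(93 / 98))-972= -151426 / 155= -976.94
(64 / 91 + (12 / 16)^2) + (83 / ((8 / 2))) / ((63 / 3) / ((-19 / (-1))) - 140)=47139 / 42224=1.12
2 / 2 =1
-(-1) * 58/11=58/11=5.27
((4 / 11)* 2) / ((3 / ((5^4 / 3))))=50.51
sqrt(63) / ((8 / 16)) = 6*sqrt(7) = 15.87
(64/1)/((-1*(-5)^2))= -64/25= -2.56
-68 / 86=-34 / 43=-0.79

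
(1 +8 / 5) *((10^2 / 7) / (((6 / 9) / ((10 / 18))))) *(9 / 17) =1950 / 119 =16.39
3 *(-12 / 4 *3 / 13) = -27 / 13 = -2.08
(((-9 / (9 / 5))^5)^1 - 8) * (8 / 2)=-12532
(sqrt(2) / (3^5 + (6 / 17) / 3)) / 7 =17*sqrt(2) / 28931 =0.00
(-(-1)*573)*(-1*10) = -5730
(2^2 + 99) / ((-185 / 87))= -8961 / 185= -48.44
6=6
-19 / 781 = -0.02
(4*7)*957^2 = 25643772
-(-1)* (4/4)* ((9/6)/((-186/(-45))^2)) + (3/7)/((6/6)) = 27789/53816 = 0.52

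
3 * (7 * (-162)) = -3402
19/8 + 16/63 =1325/504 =2.63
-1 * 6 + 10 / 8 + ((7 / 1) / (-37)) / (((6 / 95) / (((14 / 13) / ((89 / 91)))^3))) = -2738564981 / 313006236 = -8.75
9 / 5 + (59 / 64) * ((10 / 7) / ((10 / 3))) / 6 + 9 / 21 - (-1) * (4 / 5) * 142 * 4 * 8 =3259195 / 896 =3637.49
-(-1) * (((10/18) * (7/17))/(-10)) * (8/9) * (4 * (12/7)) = -64/459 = -0.14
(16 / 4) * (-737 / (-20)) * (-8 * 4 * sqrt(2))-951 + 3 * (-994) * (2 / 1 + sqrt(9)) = -15861-23584 * sqrt(2) / 5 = -22531.56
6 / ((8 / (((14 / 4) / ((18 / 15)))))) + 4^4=4131 / 16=258.19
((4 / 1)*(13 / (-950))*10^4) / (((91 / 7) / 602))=-481600 / 19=-25347.37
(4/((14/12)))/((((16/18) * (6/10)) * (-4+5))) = 45/7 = 6.43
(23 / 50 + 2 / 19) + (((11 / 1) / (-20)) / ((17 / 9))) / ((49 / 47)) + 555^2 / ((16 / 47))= 5728258028553 / 6330800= 904823.72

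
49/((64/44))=539/16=33.69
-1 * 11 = -11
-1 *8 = -8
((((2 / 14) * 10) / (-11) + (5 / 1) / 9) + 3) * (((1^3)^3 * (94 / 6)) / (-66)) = -55789 / 68607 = -0.81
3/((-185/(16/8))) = -6/185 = -0.03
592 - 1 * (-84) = 676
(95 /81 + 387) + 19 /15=389.44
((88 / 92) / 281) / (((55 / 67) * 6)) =67 / 96945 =0.00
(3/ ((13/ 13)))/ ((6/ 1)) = 1/ 2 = 0.50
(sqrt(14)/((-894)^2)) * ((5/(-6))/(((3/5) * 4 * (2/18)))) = -0.00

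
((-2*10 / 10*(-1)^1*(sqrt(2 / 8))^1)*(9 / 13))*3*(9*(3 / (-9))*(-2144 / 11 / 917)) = 1.32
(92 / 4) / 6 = 23 / 6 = 3.83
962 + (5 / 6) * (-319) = 4177 / 6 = 696.17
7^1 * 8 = 56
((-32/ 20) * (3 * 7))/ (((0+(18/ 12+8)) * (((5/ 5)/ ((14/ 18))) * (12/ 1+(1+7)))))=-196/ 1425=-0.14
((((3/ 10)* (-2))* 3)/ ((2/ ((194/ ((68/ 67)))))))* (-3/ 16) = 175473/ 5440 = 32.26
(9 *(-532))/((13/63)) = -301644/13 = -23203.38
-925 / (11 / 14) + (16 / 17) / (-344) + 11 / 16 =-151375101 / 128656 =-1176.59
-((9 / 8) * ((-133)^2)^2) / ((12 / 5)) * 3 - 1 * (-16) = -14080531933 / 32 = -440016622.91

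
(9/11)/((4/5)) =45/44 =1.02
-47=-47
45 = 45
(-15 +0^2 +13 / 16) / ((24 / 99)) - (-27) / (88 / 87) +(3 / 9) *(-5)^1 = -141491 / 4224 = -33.50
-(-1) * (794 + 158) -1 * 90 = 862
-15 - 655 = -670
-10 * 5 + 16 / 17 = -834 / 17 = -49.06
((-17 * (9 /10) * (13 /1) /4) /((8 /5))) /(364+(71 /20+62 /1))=-9945 /137456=-0.07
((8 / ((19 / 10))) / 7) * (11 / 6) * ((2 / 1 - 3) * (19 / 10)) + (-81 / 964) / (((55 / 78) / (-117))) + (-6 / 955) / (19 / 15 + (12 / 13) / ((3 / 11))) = 1142406376711 / 96442770270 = 11.85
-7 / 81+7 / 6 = 175 / 162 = 1.08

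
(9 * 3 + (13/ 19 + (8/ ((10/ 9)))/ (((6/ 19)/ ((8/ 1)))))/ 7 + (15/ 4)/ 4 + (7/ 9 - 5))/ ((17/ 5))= 4775567/ 325584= 14.67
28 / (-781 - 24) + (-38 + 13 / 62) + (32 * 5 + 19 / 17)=14944289 / 121210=123.29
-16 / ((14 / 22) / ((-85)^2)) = -1271600 / 7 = -181657.14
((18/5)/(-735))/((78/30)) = -6/3185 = -0.00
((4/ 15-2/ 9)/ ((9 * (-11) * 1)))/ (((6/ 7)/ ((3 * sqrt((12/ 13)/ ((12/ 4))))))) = -14 * sqrt(13)/ 57915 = -0.00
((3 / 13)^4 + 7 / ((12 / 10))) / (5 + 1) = 1000121 / 1028196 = 0.97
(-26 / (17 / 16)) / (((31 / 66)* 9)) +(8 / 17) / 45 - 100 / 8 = -866939 / 47430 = -18.28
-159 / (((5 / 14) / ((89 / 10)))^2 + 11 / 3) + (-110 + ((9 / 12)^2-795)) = -32386048001 / 34170352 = -947.78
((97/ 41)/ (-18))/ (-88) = 97/ 64944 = 0.00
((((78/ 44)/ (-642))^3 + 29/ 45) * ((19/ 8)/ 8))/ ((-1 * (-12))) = 57499086786077/ 3606476414238720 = 0.02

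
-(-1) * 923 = 923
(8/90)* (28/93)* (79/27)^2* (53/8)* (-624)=-963210976/1016955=-947.15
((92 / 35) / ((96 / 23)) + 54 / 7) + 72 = 67489 / 840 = 80.34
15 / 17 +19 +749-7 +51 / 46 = 596659 / 782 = 762.99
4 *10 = 40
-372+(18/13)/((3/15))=-4746/13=-365.08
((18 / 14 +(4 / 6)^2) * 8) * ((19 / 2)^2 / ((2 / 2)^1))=78698 / 63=1249.17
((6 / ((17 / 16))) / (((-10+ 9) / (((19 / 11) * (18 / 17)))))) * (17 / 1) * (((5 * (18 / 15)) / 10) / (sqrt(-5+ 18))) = -98496 * sqrt(13) / 12155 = -29.22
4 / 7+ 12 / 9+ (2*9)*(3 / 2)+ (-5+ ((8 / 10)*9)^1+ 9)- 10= 3161 / 105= 30.10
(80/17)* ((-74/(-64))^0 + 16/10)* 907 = 188656/17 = 11097.41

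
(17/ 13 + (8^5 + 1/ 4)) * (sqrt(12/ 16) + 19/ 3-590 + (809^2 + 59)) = 21429888172.69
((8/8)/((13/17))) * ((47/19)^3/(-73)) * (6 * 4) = -42359784/6509191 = -6.51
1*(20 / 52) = 5 / 13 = 0.38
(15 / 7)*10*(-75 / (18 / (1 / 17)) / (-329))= 625 / 39151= 0.02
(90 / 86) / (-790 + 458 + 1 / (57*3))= -7695 / 2441153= -0.00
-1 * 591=-591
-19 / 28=-0.68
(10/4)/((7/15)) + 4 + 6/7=143/14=10.21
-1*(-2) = 2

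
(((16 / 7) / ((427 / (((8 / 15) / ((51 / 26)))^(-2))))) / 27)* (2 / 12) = 7225 / 16164512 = 0.00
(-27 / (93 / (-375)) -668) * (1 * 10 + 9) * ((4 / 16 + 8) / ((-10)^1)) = 10867791 / 1240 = 8764.35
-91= -91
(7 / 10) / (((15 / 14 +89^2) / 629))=30821 / 554545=0.06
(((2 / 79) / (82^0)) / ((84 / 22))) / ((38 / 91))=143 / 9006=0.02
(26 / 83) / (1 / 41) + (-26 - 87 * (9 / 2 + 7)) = -168267 / 166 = -1013.66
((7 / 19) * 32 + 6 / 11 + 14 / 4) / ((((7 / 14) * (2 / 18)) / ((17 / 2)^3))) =292672323 / 1672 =175043.26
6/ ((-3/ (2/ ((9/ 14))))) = -56/ 9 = -6.22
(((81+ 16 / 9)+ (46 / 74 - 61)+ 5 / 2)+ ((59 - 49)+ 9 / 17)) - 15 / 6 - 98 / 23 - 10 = 2430622 / 130203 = 18.67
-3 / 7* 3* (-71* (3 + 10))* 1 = 8307 / 7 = 1186.71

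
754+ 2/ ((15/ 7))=11324/ 15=754.93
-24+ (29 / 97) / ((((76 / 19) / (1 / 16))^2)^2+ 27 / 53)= -24.00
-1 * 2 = -2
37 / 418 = 0.09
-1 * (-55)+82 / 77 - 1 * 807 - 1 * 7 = -757.94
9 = 9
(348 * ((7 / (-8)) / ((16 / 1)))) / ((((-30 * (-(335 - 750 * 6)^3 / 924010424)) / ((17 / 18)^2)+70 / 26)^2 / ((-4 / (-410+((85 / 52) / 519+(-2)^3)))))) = -0.00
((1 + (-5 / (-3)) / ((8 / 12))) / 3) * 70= 245 / 3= 81.67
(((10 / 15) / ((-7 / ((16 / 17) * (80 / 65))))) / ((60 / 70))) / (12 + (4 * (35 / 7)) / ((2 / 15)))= -128 / 161109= -0.00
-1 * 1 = -1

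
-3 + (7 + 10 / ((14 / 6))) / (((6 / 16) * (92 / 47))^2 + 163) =-29647565 / 10115203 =-2.93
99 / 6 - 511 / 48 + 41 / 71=21919 / 3408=6.43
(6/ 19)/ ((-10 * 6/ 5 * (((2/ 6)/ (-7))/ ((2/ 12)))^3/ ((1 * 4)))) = 343/ 76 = 4.51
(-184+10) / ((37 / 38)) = -6612 / 37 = -178.70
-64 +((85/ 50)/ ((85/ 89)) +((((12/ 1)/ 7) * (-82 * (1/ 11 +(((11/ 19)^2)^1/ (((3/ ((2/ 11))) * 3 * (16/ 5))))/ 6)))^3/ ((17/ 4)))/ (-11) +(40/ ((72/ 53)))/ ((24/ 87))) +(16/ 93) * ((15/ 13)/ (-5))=21154053100397502809475097/ 235992367887444936167400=89.64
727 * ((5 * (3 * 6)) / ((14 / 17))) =556155 / 7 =79450.71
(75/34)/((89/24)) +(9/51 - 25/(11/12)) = -441063/16643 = -26.50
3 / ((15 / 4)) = 4 / 5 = 0.80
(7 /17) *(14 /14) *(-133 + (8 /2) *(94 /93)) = -83951 /1581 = -53.10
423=423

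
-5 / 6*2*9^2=-135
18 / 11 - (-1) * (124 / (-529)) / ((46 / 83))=162400 / 133837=1.21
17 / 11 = 1.55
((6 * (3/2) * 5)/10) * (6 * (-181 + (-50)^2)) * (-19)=-1189647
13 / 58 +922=53489 / 58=922.22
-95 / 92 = -1.03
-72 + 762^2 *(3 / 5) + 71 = 1741927 / 5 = 348385.40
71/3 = 23.67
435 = 435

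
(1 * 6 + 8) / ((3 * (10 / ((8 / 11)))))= 56 / 165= 0.34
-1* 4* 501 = -2004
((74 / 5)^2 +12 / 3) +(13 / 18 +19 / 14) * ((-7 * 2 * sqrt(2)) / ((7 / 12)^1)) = 5576 / 25 - 1048 * sqrt(2) / 21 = 152.46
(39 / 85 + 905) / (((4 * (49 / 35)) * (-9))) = -19241 / 1071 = -17.97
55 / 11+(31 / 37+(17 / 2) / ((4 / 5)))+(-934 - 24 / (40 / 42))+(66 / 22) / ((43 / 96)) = -59569553 / 63640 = -936.04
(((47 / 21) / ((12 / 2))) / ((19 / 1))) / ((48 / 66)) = 517 / 19152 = 0.03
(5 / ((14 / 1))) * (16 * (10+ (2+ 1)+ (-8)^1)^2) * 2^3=8000 / 7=1142.86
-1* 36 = -36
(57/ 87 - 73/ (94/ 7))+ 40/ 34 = -167041/ 46342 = -3.60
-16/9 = -1.78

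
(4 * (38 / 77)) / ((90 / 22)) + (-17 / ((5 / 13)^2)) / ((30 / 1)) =-52733 / 15750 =-3.35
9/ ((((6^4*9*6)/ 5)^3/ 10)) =625/ 19042491875328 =0.00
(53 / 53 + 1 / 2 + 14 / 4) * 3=15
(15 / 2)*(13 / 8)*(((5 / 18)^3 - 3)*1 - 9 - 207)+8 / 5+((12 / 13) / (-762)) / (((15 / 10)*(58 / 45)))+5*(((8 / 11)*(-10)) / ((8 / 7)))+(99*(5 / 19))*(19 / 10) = -2649.52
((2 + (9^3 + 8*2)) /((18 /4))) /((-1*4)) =-83 /2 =-41.50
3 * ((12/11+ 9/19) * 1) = 4.69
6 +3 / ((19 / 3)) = 123 / 19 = 6.47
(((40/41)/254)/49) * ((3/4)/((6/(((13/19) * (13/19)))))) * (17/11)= 0.00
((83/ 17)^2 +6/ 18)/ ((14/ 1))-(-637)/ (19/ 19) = 3876431/ 6069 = 638.73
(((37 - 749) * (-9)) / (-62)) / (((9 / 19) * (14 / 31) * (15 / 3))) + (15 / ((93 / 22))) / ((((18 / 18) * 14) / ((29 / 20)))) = -417773 / 4340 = -96.26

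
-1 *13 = -13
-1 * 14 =-14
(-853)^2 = 727609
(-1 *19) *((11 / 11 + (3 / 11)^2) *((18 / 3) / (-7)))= 14820 / 847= 17.50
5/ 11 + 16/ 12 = 59/ 33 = 1.79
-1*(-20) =20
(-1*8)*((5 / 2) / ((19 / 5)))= -100 / 19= -5.26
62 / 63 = 0.98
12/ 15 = 4/ 5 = 0.80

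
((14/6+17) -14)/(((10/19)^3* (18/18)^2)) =13718/375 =36.58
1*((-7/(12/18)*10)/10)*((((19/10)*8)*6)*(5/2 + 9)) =-55062/5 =-11012.40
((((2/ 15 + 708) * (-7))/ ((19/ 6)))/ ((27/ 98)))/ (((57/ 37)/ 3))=-539215208/ 48735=-11064.23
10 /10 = 1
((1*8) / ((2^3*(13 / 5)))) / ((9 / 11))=55 / 117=0.47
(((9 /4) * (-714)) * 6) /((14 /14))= -9639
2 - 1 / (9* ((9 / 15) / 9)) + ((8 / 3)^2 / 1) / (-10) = -17 / 45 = -0.38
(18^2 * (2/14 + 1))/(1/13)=33696/7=4813.71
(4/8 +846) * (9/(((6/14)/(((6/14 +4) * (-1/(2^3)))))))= -9840.56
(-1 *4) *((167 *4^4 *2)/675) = -342016/675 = -506.69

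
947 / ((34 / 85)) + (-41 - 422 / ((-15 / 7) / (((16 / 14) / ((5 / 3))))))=123077 / 50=2461.54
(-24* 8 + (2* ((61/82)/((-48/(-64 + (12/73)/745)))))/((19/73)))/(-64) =1284058343/445712640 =2.88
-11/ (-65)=11/ 65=0.17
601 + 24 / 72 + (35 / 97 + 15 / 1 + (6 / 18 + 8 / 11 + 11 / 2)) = 3990077 / 6402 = 623.25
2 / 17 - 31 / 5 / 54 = 13 / 4590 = 0.00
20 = 20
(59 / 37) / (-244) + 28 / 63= 35581 / 81252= 0.44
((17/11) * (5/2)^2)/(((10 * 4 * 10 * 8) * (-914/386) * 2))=-3281/5147648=-0.00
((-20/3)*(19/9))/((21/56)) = -3040/81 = -37.53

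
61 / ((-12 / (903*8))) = -36722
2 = 2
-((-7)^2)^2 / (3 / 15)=-12005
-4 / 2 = -2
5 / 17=0.29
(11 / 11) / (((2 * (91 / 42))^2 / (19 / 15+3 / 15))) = 0.08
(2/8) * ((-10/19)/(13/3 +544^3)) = -3/3670553494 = -0.00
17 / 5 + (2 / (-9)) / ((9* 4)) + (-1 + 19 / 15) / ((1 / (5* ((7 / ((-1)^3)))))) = -4811 / 810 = -5.94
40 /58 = 20 /29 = 0.69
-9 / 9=-1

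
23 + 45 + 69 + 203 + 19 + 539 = 898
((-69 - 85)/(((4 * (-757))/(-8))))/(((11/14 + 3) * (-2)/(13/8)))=7007/80242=0.09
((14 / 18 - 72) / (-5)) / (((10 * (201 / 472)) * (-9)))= -151276 / 407025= -0.37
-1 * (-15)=15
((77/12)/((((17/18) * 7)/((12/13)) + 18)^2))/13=299376/384009925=0.00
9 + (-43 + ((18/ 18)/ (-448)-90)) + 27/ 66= -609067/ 4928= -123.59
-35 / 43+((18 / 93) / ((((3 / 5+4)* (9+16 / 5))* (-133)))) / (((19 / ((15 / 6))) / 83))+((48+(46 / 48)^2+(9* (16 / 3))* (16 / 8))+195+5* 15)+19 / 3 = 420.44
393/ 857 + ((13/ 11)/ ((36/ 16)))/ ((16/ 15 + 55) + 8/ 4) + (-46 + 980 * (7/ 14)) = 842189251/ 1894827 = 444.47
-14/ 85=-0.16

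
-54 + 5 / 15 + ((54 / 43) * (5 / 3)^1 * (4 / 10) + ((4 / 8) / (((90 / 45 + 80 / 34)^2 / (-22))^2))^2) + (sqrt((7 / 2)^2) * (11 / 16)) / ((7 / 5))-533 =-583.66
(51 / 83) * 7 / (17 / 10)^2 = 2100 / 1411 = 1.49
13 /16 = 0.81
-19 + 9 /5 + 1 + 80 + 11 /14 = 4521 /70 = 64.59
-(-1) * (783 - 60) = 723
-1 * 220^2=-48400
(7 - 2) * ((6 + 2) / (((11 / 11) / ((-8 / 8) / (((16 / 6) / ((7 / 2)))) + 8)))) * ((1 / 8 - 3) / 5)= -2461 / 16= -153.81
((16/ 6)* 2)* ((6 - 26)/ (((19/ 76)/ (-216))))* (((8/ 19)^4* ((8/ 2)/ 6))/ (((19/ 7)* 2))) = 880803840/ 2476099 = 355.72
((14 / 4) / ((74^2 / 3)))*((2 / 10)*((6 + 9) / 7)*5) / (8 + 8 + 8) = 15 / 87616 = 0.00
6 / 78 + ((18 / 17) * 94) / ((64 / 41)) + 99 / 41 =9605035 / 144976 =66.25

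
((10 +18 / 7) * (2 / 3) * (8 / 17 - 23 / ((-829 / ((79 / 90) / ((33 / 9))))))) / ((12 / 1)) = 4438898 / 13317885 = 0.33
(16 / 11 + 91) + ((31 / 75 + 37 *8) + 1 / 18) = 1925171 / 4950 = 388.92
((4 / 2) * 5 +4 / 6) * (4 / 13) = 128 / 39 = 3.28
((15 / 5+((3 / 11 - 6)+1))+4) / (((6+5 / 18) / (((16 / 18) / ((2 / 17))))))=3400 / 1243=2.74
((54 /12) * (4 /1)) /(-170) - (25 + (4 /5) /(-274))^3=-85347624032164 /5464125125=-15619.63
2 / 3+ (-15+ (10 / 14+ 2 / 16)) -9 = -3779 / 168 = -22.49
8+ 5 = 13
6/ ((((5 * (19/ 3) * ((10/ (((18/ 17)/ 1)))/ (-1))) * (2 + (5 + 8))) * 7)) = -54/ 282625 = -0.00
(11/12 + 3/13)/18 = 179/2808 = 0.06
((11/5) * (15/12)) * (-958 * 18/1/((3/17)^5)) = -7481226533/27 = -277082464.19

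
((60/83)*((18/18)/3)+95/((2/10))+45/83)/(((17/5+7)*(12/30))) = 493625/4316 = 114.37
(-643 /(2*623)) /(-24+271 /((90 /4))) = 28935 /670348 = 0.04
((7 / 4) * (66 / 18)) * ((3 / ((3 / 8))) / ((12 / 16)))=616 / 9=68.44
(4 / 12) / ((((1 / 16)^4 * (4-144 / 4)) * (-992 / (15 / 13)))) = 320 / 403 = 0.79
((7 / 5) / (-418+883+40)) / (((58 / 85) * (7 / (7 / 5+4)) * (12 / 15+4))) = 153 / 234320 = 0.00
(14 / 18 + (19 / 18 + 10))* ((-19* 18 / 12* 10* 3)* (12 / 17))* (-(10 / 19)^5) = 639000000 / 2215457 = 288.43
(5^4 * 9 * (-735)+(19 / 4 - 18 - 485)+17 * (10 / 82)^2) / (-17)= 27802886033 / 114308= 243227.82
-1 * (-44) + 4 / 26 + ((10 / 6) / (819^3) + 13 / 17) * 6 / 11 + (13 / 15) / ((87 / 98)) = 678458101895108 / 14895713617785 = 45.55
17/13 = 1.31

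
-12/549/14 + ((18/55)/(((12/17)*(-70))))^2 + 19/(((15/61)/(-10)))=-8383503884017/10850070000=-772.67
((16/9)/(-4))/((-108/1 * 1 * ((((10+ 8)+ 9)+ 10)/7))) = 7/8991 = 0.00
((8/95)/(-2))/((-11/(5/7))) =4/1463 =0.00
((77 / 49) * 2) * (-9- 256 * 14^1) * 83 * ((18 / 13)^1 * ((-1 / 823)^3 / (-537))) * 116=-0.00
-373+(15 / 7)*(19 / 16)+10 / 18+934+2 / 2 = 569621 / 1008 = 565.10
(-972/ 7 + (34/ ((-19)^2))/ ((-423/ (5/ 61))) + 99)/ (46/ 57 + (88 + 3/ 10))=-25988535470/ 58101501003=-0.45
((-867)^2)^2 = 565036352721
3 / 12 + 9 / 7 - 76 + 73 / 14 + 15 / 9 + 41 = -319 / 12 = -26.58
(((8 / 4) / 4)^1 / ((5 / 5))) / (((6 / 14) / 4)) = 14 / 3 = 4.67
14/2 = 7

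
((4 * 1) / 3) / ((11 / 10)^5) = 400000 / 483153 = 0.83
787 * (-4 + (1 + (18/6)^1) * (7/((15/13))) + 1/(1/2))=262858/15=17523.87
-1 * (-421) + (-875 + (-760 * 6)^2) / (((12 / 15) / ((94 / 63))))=4886343421 / 126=38780503.34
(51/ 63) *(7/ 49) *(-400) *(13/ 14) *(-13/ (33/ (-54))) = -3447600/ 3773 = -913.76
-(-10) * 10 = 100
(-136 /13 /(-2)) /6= 0.87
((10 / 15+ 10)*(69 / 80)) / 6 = 23 / 15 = 1.53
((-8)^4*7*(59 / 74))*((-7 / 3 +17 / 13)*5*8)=-1353318400 / 1443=-937850.59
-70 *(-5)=350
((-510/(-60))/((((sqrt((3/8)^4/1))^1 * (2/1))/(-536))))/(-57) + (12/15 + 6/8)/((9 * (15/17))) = 4863071/17100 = 284.39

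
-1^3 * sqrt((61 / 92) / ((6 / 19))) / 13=-sqrt(159942) / 3588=-0.11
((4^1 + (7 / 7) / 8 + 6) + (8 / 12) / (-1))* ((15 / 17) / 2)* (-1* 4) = -1135 / 68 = -16.69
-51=-51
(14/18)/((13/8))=56/117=0.48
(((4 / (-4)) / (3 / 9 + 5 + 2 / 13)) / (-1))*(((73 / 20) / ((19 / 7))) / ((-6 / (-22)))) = 73073 / 81320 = 0.90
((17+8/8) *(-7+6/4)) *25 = -2475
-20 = -20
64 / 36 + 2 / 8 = 73 / 36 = 2.03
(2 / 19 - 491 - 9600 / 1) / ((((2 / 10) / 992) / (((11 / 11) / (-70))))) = 95096592 / 133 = 715011.97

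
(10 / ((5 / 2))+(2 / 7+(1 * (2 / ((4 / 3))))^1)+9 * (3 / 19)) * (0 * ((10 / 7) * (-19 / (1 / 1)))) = 0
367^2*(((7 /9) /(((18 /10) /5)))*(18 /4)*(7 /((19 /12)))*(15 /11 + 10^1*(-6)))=-70947430750 /209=-339461391.15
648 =648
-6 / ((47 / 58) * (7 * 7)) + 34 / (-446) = -116755 / 513569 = -0.23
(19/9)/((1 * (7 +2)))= 0.23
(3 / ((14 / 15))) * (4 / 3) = 30 / 7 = 4.29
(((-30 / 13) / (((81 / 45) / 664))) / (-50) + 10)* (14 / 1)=14756 / 39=378.36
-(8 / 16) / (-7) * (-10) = -5 / 7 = -0.71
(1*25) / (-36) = -25 / 36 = -0.69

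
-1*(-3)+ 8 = 11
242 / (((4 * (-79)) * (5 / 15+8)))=-363 / 3950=-0.09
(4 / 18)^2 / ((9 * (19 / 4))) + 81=1121947 / 13851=81.00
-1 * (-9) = 9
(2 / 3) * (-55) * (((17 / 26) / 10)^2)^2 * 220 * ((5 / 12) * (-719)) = 7266243479 / 164511360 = 44.17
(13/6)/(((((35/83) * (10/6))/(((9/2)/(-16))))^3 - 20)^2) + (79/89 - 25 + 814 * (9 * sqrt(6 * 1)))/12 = -172139732258115403508717963/85741728319800048029397600 + 1221 * sqrt(6)/2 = 1493.41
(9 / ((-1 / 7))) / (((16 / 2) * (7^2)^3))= -9 / 134456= -0.00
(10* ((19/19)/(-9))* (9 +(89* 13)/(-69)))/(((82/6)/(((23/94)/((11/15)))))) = 13400/63591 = 0.21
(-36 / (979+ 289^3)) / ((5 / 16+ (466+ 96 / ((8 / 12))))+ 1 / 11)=-0.00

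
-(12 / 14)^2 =-36 / 49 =-0.73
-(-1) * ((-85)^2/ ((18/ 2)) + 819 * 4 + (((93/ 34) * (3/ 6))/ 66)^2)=4078.78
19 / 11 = 1.73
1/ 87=0.01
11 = 11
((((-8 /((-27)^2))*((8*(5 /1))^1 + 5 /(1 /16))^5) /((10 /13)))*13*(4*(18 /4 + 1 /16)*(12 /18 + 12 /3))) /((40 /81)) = -795884544000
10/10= 1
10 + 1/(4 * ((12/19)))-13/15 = 2287/240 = 9.53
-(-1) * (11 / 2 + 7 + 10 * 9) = 205 / 2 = 102.50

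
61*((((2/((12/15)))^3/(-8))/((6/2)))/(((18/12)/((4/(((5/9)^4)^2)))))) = -291761109/25000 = -11670.44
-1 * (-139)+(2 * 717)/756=17753/126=140.90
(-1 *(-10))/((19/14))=140/19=7.37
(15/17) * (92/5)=16.24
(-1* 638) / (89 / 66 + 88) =-42108 / 5897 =-7.14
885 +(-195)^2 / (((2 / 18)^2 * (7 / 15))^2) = 56133498990 / 49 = 1145581612.04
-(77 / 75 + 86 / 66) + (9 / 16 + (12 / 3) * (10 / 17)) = 131441 / 224400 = 0.59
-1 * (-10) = 10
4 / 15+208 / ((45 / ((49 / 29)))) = 2108 / 261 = 8.08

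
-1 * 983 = -983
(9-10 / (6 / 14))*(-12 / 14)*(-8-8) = -1376 / 7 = -196.57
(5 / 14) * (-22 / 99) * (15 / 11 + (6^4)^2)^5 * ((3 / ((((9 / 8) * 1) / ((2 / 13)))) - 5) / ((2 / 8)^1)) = 285452904661584913320688570633355430540 / 14655641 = 19477340135554965717343140000000.00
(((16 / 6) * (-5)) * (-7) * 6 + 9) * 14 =7966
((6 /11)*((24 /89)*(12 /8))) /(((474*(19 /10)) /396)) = 12960 /133589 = 0.10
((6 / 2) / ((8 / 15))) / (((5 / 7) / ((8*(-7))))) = -441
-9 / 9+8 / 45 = -37 / 45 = -0.82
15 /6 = 5 /2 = 2.50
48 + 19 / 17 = 835 / 17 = 49.12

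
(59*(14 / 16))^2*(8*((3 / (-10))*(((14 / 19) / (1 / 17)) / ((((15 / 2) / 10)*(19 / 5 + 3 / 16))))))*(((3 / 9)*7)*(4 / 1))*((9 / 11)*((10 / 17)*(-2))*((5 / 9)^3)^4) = 1305918906250000000 / 6276619875574917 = 208.06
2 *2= 4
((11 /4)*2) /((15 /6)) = 11 /5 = 2.20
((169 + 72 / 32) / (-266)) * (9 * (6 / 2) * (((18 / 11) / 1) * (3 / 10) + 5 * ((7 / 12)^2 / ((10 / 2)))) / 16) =-2705613 / 2996224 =-0.90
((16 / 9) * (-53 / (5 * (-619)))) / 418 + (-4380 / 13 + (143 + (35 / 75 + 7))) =-2822279011 / 15136407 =-186.46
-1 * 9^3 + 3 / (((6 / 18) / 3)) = -702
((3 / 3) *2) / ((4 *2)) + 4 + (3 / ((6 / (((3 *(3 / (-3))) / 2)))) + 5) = 17 / 2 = 8.50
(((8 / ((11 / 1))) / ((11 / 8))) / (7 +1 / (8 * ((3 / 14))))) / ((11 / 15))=11520 / 121121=0.10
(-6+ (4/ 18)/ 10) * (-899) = 241831/ 45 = 5374.02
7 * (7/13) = 49/13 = 3.77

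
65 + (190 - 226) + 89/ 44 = 1365/ 44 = 31.02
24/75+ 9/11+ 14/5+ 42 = 12633/275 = 45.94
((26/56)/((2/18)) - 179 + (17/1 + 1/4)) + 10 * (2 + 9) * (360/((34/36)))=4970849/119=41771.84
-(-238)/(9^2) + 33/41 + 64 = 224975/3321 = 67.74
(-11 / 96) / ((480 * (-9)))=11 / 414720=0.00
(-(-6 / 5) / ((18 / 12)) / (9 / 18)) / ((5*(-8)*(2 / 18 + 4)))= -9 / 925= -0.01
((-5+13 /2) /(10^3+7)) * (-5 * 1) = -15 /2014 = -0.01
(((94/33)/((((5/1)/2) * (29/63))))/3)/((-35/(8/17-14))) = 0.32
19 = 19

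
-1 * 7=-7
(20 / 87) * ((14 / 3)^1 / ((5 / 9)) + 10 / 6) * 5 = 3020 / 261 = 11.57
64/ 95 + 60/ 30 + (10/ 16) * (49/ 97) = 2.99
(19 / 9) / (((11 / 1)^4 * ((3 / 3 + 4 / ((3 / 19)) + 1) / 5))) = 95 / 3601686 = 0.00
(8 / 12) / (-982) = -1 / 1473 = -0.00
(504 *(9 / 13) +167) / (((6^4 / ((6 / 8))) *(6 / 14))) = 46949 / 67392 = 0.70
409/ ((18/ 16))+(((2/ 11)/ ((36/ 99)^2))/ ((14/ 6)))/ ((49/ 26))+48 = 5085749/ 12348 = 411.87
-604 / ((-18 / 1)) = 302 / 9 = 33.56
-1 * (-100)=100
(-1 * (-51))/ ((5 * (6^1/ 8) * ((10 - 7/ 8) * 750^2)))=136/ 51328125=0.00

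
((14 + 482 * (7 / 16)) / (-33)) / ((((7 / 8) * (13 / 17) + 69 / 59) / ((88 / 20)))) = -16.31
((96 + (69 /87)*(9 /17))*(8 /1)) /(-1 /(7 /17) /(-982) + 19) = 871348240 /21465713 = 40.59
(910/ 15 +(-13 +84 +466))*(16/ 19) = 28688/ 57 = 503.30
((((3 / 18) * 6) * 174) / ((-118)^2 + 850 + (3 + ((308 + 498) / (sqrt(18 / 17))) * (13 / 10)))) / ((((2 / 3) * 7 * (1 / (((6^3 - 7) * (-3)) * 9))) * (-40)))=139910820885 / 391181107972 - 23148359091 * sqrt(34) / 5476535511608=0.33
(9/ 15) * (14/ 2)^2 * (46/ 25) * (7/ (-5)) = -47334/ 625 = -75.73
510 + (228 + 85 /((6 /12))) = 908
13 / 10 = 1.30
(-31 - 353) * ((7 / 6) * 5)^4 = -12005000 / 27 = -444629.63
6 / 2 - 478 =-475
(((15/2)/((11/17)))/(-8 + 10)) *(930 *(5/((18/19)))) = 1251625/44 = 28446.02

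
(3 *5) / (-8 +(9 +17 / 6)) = 90 / 23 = 3.91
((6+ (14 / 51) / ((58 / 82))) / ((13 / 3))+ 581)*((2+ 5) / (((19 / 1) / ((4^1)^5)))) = 26758695936 / 121771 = 219746.05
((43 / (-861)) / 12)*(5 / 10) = -43 / 20664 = -0.00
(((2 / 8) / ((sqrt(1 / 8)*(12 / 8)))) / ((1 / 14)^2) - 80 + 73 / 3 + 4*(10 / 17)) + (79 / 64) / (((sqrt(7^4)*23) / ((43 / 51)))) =-196112635 / 3678528 + 196*sqrt(2) / 3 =39.08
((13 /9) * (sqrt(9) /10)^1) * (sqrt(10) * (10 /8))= 13 * sqrt(10) /24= 1.71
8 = 8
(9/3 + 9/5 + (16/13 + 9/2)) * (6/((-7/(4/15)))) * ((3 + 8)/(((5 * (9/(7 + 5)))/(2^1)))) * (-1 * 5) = 481888/6825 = 70.61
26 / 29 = 0.90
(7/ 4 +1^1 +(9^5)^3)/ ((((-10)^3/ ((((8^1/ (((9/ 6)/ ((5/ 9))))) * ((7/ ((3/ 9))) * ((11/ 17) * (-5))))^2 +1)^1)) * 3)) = -2781286161387808.68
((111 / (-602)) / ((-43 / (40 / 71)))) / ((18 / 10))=3700 / 2756859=0.00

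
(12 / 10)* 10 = 12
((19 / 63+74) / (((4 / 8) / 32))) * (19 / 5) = 5692096 / 315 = 18070.15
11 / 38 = 0.29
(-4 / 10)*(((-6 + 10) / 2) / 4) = -1 / 5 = -0.20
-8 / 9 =-0.89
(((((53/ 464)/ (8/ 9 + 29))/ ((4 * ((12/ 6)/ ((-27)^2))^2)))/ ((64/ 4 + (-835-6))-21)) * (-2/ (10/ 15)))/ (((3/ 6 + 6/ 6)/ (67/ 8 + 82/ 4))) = 6506432163/ 750893056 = 8.66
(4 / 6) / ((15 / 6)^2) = 8 / 75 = 0.11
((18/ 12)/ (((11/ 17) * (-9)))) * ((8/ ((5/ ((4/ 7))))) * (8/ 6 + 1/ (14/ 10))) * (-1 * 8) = 93568/ 24255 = 3.86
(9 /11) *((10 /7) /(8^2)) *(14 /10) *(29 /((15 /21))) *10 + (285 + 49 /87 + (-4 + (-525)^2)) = 4224840245 /15312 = 275916.94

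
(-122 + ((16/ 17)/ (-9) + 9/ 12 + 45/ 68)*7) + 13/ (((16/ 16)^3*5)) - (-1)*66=-33851/ 765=-44.25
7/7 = 1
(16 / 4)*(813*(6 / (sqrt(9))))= 6504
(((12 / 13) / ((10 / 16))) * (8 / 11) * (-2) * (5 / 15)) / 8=-64 / 715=-0.09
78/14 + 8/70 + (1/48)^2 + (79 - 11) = 5942051/80640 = 73.69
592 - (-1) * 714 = 1306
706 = 706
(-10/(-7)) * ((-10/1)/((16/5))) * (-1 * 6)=26.79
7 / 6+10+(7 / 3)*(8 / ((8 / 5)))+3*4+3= 227 / 6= 37.83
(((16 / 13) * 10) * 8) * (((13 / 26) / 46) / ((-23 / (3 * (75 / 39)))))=-24000 / 89401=-0.27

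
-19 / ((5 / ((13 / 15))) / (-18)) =1482 / 25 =59.28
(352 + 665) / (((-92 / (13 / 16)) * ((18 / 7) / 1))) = -3.49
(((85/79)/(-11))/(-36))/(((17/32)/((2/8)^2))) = 5/15642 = 0.00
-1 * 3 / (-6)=1 / 2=0.50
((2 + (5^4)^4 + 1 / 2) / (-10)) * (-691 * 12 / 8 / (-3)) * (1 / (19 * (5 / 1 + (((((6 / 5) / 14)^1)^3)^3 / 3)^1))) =-3324072651559931882201171875 / 59899885391622272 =-55493806537.81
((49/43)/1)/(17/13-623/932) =1.78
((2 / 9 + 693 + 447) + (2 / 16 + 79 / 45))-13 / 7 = 2873419 / 2520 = 1140.25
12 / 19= 0.63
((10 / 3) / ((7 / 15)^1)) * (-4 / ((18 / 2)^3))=-200 / 5103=-0.04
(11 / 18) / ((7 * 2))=11 / 252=0.04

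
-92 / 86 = -46 / 43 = -1.07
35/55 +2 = 2.64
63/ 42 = 3/ 2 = 1.50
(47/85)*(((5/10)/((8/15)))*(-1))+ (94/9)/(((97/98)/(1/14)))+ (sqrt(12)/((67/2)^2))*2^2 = 0.25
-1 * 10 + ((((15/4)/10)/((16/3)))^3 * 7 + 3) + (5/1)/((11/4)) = -5.18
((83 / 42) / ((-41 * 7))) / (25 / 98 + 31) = -83 / 376749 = -0.00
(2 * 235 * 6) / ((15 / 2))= 376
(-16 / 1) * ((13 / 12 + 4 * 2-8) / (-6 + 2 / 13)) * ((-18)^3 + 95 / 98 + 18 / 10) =-482718587 / 27930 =-17283.16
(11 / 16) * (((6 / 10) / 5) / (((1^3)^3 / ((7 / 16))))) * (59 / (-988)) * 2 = -13629 / 3161600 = -0.00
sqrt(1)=1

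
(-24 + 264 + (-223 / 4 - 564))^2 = 2307361 / 16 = 144210.06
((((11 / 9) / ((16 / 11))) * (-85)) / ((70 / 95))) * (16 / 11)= -17765 / 126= -140.99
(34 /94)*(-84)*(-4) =5712 /47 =121.53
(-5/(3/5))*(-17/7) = 425/21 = 20.24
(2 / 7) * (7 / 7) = 2 / 7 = 0.29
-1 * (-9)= 9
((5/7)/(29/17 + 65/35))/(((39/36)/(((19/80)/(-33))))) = -0.00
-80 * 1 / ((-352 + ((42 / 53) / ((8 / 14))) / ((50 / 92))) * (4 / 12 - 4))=-318000 / 5093209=-0.06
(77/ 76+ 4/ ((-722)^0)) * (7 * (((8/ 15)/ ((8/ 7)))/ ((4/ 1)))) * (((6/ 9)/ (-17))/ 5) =-6223/ 193800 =-0.03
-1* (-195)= 195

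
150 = 150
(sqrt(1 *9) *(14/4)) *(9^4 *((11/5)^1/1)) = 1515591/10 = 151559.10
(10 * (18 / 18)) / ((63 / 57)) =190 / 21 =9.05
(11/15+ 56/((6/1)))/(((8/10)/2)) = 151/6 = 25.17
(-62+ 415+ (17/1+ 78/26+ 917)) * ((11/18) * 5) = 11825/3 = 3941.67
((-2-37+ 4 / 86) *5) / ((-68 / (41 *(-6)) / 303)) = -312127875 / 1462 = -213493.76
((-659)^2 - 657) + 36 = 433660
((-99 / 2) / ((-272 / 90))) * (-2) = -4455 / 136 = -32.76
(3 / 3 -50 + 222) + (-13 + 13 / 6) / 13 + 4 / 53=54773 / 318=172.24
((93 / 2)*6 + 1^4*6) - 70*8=-275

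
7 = 7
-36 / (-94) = 0.38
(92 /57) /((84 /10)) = 230 /1197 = 0.19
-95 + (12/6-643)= -736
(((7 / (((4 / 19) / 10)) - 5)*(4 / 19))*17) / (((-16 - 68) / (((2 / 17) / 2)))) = -655 / 798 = -0.82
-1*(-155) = 155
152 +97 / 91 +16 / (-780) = 208907 / 1365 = 153.05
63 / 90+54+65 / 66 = 9188 / 165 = 55.68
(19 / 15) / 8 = 19 / 120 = 0.16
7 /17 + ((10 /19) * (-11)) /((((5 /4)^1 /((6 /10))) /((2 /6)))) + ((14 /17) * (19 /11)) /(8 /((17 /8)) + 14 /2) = -1243213 /3250995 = -0.38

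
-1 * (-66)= 66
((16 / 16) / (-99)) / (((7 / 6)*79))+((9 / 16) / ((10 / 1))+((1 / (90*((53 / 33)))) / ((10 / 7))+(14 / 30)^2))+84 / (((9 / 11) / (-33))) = -7863825166189 / 2321272800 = -3387.72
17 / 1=17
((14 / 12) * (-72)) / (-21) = 4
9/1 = 9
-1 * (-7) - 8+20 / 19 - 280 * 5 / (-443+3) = 676 / 209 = 3.23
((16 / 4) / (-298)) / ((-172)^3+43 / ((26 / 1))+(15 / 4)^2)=416 / 157700693335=0.00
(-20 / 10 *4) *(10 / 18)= -40 / 9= -4.44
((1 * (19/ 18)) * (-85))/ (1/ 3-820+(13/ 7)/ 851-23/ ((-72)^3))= 199491828480/ 1822473300173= 0.11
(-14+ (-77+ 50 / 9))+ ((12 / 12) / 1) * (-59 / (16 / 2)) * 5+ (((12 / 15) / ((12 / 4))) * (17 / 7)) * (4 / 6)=-307157 / 2520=-121.89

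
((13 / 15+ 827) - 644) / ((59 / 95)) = 52402 / 177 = 296.06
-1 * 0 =0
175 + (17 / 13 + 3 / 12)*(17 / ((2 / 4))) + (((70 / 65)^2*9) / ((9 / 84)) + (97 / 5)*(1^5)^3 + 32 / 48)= 1751423 / 5070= 345.45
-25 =-25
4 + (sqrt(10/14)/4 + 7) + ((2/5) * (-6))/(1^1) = sqrt(35)/28 + 43/5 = 8.81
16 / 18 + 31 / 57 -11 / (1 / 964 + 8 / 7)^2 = -2631646577 / 377358753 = -6.97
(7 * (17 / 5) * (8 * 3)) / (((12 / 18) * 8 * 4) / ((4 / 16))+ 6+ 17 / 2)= 17136 / 2995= 5.72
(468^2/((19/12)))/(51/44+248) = 115644672/208297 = 555.19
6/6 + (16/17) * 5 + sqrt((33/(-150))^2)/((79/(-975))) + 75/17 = 19883/2686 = 7.40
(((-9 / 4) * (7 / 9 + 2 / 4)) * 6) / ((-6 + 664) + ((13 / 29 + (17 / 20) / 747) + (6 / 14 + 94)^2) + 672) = -366213015 / 217545487597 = -0.00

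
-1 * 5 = -5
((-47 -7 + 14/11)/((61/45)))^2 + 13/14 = 9542793133/6303374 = 1513.92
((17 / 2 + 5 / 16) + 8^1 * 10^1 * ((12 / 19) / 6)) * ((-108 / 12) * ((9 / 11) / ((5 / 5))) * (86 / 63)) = -2027493 / 11704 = -173.23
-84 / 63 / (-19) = 4 / 57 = 0.07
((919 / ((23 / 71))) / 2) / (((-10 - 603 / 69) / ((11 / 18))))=-46.26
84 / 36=7 / 3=2.33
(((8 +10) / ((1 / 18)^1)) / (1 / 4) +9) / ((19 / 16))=20880 / 19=1098.95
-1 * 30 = -30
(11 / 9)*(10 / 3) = 110 / 27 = 4.07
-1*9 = -9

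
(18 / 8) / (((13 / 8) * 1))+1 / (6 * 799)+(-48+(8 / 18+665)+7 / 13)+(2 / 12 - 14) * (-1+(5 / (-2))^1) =249705955 / 373932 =667.78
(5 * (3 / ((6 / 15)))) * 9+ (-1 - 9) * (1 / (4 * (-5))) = 338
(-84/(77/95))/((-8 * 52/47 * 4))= 13395/4576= 2.93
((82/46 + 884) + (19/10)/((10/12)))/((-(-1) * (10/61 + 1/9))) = 280339164/86825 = 3228.78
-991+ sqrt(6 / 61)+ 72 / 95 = -94073 / 95+ sqrt(366) / 61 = -989.93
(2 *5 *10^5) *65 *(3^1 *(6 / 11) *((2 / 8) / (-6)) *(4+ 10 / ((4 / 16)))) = -195000000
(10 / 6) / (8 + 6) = 5 / 42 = 0.12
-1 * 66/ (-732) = 0.09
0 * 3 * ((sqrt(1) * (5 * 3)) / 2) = 0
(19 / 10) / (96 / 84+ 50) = 133 / 3580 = 0.04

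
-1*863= -863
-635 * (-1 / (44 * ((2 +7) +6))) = 127 / 132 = 0.96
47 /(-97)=-47 /97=-0.48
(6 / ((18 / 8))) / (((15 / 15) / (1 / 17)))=8 / 51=0.16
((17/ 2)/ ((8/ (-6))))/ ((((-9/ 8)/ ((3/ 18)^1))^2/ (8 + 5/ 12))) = -1717/ 1458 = -1.18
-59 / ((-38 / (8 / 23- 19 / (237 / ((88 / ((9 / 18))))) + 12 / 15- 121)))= -215416729 / 1035690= -207.99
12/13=0.92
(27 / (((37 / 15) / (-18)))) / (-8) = 3645 / 148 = 24.63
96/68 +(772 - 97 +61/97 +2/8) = 4467409/6596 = 677.29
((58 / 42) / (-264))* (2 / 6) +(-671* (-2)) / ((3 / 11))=81840499 / 16632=4920.66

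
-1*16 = -16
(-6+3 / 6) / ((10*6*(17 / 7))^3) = -0.00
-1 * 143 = -143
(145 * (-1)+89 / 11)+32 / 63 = -94526 / 693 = -136.40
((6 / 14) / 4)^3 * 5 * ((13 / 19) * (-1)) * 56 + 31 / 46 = 75079 / 171304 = 0.44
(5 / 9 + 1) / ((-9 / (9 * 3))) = -14 / 3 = -4.67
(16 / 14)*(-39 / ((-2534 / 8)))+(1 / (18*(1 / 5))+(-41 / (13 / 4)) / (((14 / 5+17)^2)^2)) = 9268114797413 / 22150767632994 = 0.42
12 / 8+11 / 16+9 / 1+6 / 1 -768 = -12013 / 16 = -750.81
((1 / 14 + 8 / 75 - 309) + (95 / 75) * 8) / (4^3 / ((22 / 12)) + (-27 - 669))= 383317 / 848400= 0.45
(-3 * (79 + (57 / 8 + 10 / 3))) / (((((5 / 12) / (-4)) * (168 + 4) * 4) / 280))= 45087 / 43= 1048.53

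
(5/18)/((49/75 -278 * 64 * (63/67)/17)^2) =0.00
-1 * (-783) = 783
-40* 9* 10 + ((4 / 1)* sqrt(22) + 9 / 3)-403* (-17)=4* sqrt(22) + 3254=3272.76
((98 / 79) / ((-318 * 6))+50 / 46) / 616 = 1883023 / 1067785488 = 0.00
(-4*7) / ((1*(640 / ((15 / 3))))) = -7 / 32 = -0.22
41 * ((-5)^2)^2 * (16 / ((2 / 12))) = 2460000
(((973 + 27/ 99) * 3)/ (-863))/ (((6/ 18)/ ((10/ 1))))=-963540/ 9493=-101.50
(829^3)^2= 324584056305938521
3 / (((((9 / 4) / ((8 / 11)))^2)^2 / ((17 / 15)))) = 17825792 / 480298005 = 0.04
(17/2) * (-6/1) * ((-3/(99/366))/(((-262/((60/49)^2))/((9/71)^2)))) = -907167600/17441058481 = -0.05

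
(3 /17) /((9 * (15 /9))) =0.01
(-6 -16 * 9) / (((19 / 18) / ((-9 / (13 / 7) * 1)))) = 170100 / 247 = 688.66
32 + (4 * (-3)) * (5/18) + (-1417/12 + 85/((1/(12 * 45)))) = 549727/12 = 45810.58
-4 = -4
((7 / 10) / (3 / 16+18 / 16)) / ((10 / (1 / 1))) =4 / 75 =0.05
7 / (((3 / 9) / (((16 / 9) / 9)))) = 112 / 27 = 4.15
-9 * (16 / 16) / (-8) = 1.12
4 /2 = 2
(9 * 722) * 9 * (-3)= -175446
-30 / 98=-15 / 49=-0.31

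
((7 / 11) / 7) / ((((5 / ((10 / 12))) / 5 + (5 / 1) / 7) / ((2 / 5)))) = 14 / 737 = 0.02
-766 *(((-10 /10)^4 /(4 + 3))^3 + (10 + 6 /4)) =-3022253 /343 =-8811.23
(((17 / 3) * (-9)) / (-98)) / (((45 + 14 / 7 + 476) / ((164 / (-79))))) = -4182 / 2024533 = -0.00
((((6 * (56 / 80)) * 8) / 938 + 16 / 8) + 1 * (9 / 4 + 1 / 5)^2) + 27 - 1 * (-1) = 965827 / 26800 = 36.04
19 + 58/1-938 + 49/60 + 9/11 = -567181/660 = -859.37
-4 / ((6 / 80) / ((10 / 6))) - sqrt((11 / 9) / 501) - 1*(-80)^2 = -58400 / 9 - sqrt(5511) / 1503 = -6488.94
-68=-68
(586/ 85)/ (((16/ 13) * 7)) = 3809/ 4760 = 0.80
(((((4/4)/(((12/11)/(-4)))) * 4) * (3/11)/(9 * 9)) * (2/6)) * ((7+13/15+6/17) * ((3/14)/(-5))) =4192/722925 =0.01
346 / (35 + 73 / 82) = 28372 / 2943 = 9.64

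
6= 6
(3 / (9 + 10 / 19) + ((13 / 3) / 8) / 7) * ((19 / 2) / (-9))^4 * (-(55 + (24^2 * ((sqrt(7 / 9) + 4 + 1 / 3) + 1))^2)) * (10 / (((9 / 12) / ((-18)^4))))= -10765918215162845 / 1629 - 1018822137610240 * sqrt(7) / 1267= -8736418272652.39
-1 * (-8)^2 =-64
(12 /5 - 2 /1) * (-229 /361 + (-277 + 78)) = -144136 /1805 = -79.85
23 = 23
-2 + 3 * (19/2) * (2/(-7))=-71/7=-10.14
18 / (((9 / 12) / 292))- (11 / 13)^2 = 1184231 / 169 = 7007.28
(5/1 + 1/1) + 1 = 7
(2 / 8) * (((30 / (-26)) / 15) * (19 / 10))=-19 / 520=-0.04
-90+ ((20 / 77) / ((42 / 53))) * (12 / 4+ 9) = -86.07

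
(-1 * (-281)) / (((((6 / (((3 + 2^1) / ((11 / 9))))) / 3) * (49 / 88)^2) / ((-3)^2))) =40059360 / 2401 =16684.45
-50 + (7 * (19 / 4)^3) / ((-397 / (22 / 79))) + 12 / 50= -1261701879 / 25090400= -50.29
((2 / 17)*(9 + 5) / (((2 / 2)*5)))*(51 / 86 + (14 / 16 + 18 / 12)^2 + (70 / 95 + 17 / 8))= 665819 / 222224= 3.00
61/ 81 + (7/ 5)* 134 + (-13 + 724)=899.35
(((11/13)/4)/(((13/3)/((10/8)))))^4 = 741200625/53459728531456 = 0.00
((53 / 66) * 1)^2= 2809 / 4356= 0.64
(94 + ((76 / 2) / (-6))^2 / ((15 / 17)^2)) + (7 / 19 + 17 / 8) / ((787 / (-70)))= 17598478723 / 121119300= 145.30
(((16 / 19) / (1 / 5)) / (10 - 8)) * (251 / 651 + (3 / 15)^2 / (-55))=0.81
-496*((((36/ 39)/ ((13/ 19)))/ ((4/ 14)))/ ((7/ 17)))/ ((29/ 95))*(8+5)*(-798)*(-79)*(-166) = 955646173480320/ 377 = 2534870486685.20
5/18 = 0.28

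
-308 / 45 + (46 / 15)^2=2.56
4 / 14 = 2 / 7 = 0.29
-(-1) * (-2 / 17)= -2 / 17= -0.12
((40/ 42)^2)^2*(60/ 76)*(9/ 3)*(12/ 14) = 1600000/ 957999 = 1.67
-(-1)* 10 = 10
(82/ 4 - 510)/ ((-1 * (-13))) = -979/ 26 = -37.65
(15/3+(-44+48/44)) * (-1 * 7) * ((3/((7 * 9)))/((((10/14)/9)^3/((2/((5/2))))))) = 139026132/6875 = 20221.98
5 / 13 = 0.38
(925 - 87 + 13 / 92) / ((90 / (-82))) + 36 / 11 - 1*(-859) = 1497247 / 15180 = 98.63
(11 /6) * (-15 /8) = -3.44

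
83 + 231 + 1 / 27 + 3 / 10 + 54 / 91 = 7737841 / 24570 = 314.93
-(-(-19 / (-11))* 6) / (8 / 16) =228 / 11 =20.73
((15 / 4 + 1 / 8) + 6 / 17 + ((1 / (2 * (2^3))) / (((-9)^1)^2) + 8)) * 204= 269423 / 108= 2494.66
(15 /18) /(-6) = -5 /36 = -0.14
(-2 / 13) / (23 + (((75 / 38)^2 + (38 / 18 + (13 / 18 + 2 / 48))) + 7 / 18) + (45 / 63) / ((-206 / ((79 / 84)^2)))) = -7346170944 / 1439964353243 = -0.01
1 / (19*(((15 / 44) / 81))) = 1188 / 95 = 12.51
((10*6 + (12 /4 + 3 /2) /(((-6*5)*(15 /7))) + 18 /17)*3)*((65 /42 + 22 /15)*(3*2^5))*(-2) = -1575121752 /14875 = -105890.54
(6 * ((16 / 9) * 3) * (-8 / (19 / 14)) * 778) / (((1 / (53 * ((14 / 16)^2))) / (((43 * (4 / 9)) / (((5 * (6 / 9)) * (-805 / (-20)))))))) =-848256.66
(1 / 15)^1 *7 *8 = 56 / 15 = 3.73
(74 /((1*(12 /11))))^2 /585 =165649 /21060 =7.87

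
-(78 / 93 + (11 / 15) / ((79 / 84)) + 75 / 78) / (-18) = 821393 / 5730660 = 0.14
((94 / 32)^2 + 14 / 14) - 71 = -15711 / 256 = -61.37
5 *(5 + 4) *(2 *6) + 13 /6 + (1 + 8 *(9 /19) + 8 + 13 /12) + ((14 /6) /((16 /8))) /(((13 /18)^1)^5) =15858012583 /28218268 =561.98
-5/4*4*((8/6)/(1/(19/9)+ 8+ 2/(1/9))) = -0.25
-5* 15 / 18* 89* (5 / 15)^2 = -2225 / 54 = -41.20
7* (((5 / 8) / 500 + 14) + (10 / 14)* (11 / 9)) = 749663 / 7200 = 104.12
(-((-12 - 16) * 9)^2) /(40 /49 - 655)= 1037232 /10685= 97.07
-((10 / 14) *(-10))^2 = -2500 / 49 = -51.02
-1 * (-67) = 67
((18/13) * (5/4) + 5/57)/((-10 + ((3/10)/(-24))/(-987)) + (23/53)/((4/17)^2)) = -939854300/1117156547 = -0.84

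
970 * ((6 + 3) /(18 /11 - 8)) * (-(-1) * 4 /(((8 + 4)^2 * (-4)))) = 1067 /112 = 9.53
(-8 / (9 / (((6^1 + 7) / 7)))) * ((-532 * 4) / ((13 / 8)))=19456 / 9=2161.78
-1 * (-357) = 357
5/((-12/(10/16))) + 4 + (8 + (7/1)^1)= 1799/96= 18.74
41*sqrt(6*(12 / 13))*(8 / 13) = 1968*sqrt(26) / 169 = 59.38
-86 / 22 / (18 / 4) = -86 / 99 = -0.87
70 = 70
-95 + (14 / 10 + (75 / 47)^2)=-1005687 / 11045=-91.05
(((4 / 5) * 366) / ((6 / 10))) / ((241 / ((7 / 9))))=3416 / 2169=1.57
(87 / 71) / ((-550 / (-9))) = 783 / 39050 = 0.02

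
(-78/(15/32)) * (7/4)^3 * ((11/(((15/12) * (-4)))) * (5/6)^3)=245245/216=1135.39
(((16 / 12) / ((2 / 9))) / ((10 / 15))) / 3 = 3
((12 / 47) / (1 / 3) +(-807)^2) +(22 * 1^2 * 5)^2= 31177439 / 47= 663349.77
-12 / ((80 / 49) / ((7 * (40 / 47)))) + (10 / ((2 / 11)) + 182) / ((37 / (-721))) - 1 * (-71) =-7983896 / 1739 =-4591.08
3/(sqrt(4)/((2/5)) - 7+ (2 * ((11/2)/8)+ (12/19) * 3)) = 2.36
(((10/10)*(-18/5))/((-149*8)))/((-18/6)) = -3/2980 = -0.00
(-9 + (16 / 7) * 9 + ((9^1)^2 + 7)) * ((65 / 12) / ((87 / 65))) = 2944825 / 7308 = 402.96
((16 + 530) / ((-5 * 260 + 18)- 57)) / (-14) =3 / 103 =0.03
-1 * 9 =-9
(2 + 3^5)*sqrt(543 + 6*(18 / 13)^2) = 245*sqrt(93711) / 13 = 5769.23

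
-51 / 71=-0.72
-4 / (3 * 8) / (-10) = 1 / 60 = 0.02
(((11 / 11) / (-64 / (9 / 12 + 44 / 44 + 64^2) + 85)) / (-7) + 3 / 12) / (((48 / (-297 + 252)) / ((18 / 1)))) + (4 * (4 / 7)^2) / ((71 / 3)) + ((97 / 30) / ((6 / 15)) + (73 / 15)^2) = 137738367517039 / 4984636053600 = 27.63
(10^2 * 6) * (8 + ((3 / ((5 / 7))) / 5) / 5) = 24504 / 5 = 4900.80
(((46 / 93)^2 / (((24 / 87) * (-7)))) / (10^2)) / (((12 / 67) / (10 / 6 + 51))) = -81199913 / 217954800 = -0.37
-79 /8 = -9.88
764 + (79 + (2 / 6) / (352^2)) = 313353217 / 371712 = 843.00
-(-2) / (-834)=-1 / 417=-0.00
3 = 3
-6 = -6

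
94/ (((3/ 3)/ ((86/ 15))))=8084/ 15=538.93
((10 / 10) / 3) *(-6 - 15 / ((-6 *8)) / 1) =-91 / 48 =-1.90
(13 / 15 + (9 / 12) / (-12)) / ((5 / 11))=2123 / 1200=1.77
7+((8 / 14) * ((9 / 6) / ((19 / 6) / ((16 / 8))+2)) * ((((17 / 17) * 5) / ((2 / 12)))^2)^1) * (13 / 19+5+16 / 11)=97121963 / 62909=1543.85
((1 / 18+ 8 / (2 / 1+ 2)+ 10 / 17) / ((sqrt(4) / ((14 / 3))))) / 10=5663 / 9180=0.62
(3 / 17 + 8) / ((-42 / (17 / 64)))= -139 / 2688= -0.05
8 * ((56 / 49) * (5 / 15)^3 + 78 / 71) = 122480 / 13419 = 9.13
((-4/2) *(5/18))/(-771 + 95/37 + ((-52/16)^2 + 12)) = 592/794799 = 0.00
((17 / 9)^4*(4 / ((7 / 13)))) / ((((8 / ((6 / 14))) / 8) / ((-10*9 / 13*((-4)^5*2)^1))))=6842040320 / 11907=574623.36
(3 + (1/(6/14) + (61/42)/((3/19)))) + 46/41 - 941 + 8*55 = -2507299/5166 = -485.35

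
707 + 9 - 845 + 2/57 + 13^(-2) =-1242262/9633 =-128.96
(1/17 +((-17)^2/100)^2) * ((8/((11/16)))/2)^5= 793025445888/14141875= 56076.40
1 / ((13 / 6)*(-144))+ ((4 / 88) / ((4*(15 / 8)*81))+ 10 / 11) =1259249 / 1389960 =0.91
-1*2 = -2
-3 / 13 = -0.23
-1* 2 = -2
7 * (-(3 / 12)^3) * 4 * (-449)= 3143 / 16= 196.44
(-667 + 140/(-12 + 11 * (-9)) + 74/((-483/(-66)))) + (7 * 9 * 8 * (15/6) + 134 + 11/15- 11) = 64834547/89355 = 725.58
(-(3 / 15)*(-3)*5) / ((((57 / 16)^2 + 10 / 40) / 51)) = 39168 / 3313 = 11.82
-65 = -65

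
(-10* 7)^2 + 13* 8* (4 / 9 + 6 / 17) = 762388 / 153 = 4982.93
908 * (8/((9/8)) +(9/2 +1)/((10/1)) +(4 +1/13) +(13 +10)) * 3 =18452149/195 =94626.41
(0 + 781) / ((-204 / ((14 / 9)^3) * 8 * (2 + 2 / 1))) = -267883 / 594864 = -0.45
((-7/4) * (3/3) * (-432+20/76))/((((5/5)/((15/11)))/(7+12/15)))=6718257/836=8036.19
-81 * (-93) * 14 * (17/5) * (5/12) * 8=1195236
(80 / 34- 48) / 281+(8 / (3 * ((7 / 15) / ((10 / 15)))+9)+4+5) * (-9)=-15491861 / 176749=-87.65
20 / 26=10 / 13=0.77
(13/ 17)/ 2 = 13/ 34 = 0.38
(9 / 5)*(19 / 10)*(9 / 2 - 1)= 1197 / 100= 11.97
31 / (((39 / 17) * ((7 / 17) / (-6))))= -17918 / 91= -196.90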